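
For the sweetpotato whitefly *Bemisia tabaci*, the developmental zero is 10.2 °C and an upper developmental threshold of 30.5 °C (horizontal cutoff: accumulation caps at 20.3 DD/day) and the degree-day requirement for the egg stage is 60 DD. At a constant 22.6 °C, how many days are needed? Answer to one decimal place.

Daily accumulation = 22.6 − 10.2 = 12.4 DD/day.
Duration = 60 / 12.4 = 4.839 ≈ 4.8 days.

4.8 days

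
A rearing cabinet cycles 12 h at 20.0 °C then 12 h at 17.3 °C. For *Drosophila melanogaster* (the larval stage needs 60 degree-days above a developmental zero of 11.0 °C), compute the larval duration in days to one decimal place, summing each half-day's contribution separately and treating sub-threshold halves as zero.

Day half: max(0, 20.0 − 11.0) × 0.5 = 9.0 × 0.5 = 4.50 DD.
Night half: max(0, 17.3 − 11.0) × 0.5 = 6.3 × 0.5 = 3.15 DD.
Per 24 h: 7.65 DD/day.
Duration = 60 / 7.65 = 7.843 ≈ 7.8 days.

7.8 days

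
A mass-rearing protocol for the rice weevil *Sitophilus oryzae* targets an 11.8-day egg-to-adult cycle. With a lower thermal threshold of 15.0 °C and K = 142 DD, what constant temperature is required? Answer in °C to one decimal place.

27.0 °C

Required daily accumulation = 142 / 11.8 = 12.034 DD/day.
T = T_base + 12.034 = 15.0 + 12.034 = 27.034 ≈ 27.0 °C.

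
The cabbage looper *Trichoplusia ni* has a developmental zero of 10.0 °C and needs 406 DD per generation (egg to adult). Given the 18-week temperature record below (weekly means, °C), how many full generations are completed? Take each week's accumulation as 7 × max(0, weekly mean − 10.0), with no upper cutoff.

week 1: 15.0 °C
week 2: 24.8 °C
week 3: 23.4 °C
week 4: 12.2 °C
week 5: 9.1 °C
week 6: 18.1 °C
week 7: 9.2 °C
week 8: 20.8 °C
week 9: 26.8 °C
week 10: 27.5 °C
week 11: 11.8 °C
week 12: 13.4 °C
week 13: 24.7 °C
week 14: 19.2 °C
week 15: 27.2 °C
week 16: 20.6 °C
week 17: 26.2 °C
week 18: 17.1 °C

Weekly DD (7 × max(0, T̄ − 10.0)): 35.0, 103.6, 93.8, 15.4, 0.0, 56.7, 0.0, 75.6, 117.6, 122.5, 12.6, 23.8, 102.9, 64.4, 120.4, 74.2, 113.4, 49.7.
Season total = 1181.6 DD.
Complete generations = ⌊1181.6 / 406⌋ = 2.

2 generations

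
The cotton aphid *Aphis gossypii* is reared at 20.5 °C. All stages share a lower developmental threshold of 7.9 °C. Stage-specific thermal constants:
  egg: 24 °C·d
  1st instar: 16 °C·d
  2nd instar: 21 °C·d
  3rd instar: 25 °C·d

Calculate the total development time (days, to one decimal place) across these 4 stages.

6.8 days

Daily accumulation at 20.5 °C = 20.5 − 7.9 = 12.6 DD/day.
Total K = 24 + 16 + 21 + 25 = 86 DD.
Total duration = 86 / 12.6 = 6.825 ≈ 6.8 days.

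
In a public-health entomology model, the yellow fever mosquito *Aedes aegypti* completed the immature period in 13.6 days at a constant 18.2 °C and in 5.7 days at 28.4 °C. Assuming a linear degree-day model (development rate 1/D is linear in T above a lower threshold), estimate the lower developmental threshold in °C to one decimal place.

Equal thermal constants: D₁(T₁ − T_b) = D₂(T₂ − T_b).
13.6·(18.2 − T_b) = 5.7·(28.4 − T_b)
T_b = (13.6·18.2 − 5.7·28.4) / (13.6 − 5.7) = 85.64 / 7.9 = 10.841 °C ≈ 10.8 °C.

10.8 °C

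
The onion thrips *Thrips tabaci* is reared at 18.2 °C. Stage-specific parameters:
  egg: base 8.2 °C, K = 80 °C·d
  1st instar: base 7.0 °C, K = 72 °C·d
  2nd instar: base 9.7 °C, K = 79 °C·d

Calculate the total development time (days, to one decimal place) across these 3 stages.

egg: 80 / (18.2 − 8.2) = 80 / 10.0 = 8.000 d.
1st instar: 72 / (18.2 − 7.0) = 72 / 11.2 = 6.429 d.
2nd instar: 79 / (18.2 − 9.7) = 79 / 8.5 = 9.294 d.
Sum = 23.723 ≈ 23.7 days.

23.7 days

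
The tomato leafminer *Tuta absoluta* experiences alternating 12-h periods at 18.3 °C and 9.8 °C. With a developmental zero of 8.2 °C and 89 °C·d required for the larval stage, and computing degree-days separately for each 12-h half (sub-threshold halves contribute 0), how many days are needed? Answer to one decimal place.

Day half: max(0, 18.3 − 8.2) × 0.5 = 10.1 × 0.5 = 5.05 DD.
Night half: max(0, 9.8 − 8.2) × 0.5 = 1.6 × 0.5 = 0.80 DD.
Per 24 h: 5.85 DD/day.
Duration = 89 / 5.85 = 15.214 ≈ 15.2 days.

15.2 days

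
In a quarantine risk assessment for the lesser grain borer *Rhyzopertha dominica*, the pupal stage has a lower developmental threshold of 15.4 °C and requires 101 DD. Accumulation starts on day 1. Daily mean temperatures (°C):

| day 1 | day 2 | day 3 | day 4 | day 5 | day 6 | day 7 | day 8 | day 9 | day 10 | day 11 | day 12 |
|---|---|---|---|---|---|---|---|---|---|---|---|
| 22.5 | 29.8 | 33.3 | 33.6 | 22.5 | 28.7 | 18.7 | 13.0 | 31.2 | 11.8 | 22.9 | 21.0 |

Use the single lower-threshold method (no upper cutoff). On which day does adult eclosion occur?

day 11

Daily DD above 15.4 °C: 7.1, 14.4, 17.9, 18.2, 7.1, 13.3, 3.3, 0.0, 15.8, 0.0, 7.5, 5.6.
Cumulative: 7.1, 21.5, 39.4, 57.6, 64.7, 78.0, 81.3, 81.3, 97.1, 97.1, 104.6, 110.2.
The total first reaches 101 DD on day 11.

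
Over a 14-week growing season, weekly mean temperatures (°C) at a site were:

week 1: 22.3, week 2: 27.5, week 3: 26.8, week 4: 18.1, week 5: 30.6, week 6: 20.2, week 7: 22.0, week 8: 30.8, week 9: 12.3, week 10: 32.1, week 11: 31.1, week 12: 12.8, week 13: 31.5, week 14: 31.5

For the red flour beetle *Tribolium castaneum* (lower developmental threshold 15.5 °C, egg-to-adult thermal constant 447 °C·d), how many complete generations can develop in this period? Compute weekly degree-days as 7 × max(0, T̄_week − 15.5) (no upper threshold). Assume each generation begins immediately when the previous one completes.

2 generations

Weekly DD (7 × max(0, T̄ − 15.5)): 47.6, 84.0, 79.1, 18.2, 105.7, 32.9, 45.5, 107.1, 0.0, 116.2, 109.2, 0.0, 112.0, 112.0.
Season total = 969.5 DD.
Complete generations = ⌊969.5 / 447⌋ = 2.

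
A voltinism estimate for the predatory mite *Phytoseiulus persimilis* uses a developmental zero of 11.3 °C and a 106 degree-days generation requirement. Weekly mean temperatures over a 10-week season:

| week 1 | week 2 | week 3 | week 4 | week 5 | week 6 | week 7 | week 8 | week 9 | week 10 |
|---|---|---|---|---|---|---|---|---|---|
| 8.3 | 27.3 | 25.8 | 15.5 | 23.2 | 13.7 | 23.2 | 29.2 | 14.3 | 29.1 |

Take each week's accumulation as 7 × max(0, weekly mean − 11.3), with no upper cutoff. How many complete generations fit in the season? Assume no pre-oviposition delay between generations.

6 generations

Weekly DD (7 × max(0, T̄ − 11.3)): 0.0, 112.0, 101.5, 29.4, 83.3, 16.8, 83.3, 125.3, 21.0, 124.6.
Season total = 697.2 DD.
Complete generations = ⌊697.2 / 106⌋ = 6.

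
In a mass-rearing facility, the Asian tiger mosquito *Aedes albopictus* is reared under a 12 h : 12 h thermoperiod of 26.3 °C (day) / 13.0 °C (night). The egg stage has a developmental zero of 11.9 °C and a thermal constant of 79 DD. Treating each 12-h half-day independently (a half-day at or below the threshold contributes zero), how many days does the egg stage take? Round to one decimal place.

10.2 days

Day half: max(0, 26.3 − 11.9) × 0.5 = 14.4 × 0.5 = 7.20 DD.
Night half: max(0, 13.0 − 11.9) × 0.5 = 1.1 × 0.5 = 0.55 DD.
Per 24 h: 7.75 DD/day.
Duration = 79 / 7.75 = 10.194 ≈ 10.2 days.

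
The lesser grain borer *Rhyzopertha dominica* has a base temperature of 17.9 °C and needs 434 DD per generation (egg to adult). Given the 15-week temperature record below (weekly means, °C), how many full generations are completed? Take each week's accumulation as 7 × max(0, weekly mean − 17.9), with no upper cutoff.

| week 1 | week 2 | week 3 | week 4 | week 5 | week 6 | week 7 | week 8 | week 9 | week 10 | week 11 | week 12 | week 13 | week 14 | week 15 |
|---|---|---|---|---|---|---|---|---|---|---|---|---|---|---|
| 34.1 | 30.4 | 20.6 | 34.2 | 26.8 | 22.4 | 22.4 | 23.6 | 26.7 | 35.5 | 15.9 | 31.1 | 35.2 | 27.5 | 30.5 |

Weekly DD (7 × max(0, T̄ − 17.9)): 113.4, 87.5, 18.9, 114.1, 62.3, 31.5, 31.5, 39.9, 61.6, 123.2, 0.0, 92.4, 121.1, 67.2, 88.2.
Season total = 1052.8 DD.
Complete generations = ⌊1052.8 / 434⌋ = 2.

2 generations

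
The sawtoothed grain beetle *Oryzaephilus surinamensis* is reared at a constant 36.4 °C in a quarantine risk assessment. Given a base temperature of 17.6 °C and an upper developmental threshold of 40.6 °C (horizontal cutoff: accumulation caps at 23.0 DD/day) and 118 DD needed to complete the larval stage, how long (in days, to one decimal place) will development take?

Daily accumulation = 36.4 − 17.6 = 18.8 DD/day.
Duration = 118 / 18.8 = 6.277 ≈ 6.3 days.

6.3 days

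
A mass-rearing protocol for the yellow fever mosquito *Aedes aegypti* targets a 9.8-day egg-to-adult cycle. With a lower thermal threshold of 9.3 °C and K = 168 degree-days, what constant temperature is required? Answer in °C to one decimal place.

Required daily accumulation = 168 / 9.8 = 17.143 DD/day.
T = T_base + 17.143 = 9.3 + 17.143 = 26.443 ≈ 26.4 °C.

26.4 °C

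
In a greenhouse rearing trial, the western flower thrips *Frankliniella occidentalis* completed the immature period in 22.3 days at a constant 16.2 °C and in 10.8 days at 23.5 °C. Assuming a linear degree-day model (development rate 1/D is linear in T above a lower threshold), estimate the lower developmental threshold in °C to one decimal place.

Equal thermal constants: D₁(T₁ − T_b) = D₂(T₂ − T_b).
22.3·(16.2 − T_b) = 10.8·(23.5 − T_b)
T_b = (22.3·16.2 − 10.8·23.5) / (22.3 − 10.8) = 107.46 / 11.5 = 9.344 °C ≈ 9.3 °C.

9.3 °C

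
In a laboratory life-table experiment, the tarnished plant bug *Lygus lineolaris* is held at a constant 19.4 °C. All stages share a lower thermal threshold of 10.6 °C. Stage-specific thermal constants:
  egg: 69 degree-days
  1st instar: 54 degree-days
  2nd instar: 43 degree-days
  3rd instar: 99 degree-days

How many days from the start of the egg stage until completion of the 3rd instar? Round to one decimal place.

30.1 days

Daily accumulation at 19.4 °C = 19.4 − 10.6 = 8.8 DD/day.
Total K = 69 + 54 + 43 + 99 = 265 DD.
Total duration = 265 / 8.8 = 30.114 ≈ 30.1 days.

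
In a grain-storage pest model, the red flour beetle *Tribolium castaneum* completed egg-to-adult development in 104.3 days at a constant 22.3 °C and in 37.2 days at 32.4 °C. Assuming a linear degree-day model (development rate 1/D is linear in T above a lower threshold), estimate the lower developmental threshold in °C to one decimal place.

16.7 °C

Linear rate model ⇒ the product D·(T − T_b) is constant across temperatures.
104.3·(22.3 − T_b) = 37.2·(32.4 − T_b)
T_b = (104.3·22.3 − 37.2·32.4) / (104.3 − 37.2) = 1120.61 / 67.1 = 16.701 °C ≈ 16.7 °C.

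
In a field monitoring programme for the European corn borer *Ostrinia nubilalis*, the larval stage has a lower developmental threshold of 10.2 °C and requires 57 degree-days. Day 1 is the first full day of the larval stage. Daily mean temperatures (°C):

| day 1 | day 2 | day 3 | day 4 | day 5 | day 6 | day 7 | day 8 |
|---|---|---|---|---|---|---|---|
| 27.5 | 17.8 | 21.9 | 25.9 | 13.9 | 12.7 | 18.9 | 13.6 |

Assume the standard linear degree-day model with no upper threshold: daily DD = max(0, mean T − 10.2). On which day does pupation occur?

Daily DD above 10.2 °C: 17.3, 7.6, 11.7, 15.7, 3.7, 2.5, 8.7, 3.4.
Cumulative: 17.3, 24.9, 36.6, 52.3, 56.0, 58.5, 67.2, 70.6.
The total first reaches 57 DD on day 6.

day 6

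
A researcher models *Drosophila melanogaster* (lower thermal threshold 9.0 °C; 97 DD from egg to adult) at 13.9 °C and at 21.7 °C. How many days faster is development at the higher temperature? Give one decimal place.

At 13.9 °C: 97 / (13.9 − 9.0) = 97 / 4.9 = 19.796 d.
At 21.7 °C: 97 / (21.7 − 9.0) = 97 / 12.7 = 7.638 d.
Difference = |19.796 − 7.638| = 12.158 ≈ 12.2 days.

12.2 days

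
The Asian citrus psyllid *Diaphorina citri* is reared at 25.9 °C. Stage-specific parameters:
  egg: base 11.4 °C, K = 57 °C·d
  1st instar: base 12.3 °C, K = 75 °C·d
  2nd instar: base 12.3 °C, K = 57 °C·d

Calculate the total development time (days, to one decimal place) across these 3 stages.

13.6 days

egg: 57 / (25.9 − 11.4) = 57 / 14.5 = 3.931 d.
1st instar: 75 / (25.9 − 12.3) = 75 / 13.6 = 5.515 d.
2nd instar: 57 / (25.9 − 12.3) = 57 / 13.6 = 4.191 d.
Sum = 13.637 ≈ 13.6 days.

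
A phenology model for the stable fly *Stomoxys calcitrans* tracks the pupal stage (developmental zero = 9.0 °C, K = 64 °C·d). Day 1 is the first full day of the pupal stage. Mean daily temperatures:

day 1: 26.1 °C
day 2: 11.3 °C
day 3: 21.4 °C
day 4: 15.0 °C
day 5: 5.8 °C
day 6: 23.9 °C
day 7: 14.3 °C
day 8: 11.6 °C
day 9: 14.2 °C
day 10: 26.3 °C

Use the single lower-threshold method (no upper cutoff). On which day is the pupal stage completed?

Daily DD above 9.0 °C: 17.1, 2.3, 12.4, 6.0, 0.0, 14.9, 5.3, 2.6, 5.2, 17.3.
Cumulative: 17.1, 19.4, 31.8, 37.8, 37.8, 52.7, 58.0, 60.6, 65.8, 83.1.
The total first reaches 64 DD on day 9.

day 9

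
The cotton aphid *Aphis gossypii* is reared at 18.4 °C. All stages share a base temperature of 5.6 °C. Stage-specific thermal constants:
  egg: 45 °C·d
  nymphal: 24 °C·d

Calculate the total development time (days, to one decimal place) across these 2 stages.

5.4 days

Daily accumulation at 18.4 °C = 18.4 − 5.6 = 12.8 DD/day.
Total K = 45 + 24 = 69 DD.
Total duration = 69 / 12.8 = 5.391 ≈ 5.4 days.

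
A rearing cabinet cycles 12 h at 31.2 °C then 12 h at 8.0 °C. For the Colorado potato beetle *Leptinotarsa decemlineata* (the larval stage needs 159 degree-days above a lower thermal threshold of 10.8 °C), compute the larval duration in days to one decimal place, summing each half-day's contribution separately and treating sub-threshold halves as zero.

Day half: max(0, 31.2 − 10.8) × 0.5 = 20.4 × 0.5 = 10.20 DD.
Night half: max(0, 8.0 − 10.8) × 0.5 = 0.0 × 0.5 = 0.00 DD.
Per 24 h: 10.20 DD/day.
Duration = 159 / 10.20 = 15.588 ≈ 15.6 days.

15.6 days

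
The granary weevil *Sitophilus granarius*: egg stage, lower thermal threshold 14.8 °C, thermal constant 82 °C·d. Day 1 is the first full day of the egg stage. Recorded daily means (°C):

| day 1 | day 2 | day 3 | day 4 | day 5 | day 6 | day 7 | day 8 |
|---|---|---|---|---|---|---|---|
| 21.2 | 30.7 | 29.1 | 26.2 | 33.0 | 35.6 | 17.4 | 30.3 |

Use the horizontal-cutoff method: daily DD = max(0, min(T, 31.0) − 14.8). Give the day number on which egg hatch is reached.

Daily DD above 14.8 °C (capped at 16.2): 6.4, 15.9, 14.3, 11.4, 16.2, 16.2, 2.6, 15.5.
Cumulative: 6.4, 22.3, 36.6, 48.0, 64.2, 80.4, 83.0, 98.5.
The total first reaches 82 DD on day 7.

day 7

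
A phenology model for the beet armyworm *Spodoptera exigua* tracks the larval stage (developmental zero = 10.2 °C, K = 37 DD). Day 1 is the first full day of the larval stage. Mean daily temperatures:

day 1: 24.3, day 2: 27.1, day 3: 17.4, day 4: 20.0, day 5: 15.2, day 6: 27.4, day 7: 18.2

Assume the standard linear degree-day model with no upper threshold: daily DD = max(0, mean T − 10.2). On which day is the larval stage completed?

Daily DD above 10.2 °C: 14.1, 16.9, 7.2, 9.8, 5.0, 17.2, 8.0.
Cumulative: 14.1, 31.0, 38.2, 48.0, 53.0, 70.2, 78.2.
The total first reaches 37 DD on day 3.

day 3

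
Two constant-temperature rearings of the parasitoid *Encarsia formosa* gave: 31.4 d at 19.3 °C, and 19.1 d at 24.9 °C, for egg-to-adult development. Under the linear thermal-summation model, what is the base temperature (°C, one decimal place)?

Linear rate model ⇒ the product D·(T − T_b) is constant across temperatures.
31.4·(19.3 − T_b) = 19.1·(24.9 − T_b)
T_b = (31.4·19.3 − 19.1·24.9) / (31.4 − 19.1) = 130.43 / 12.3 = 10.604 °C ≈ 10.6 °C.

10.6 °C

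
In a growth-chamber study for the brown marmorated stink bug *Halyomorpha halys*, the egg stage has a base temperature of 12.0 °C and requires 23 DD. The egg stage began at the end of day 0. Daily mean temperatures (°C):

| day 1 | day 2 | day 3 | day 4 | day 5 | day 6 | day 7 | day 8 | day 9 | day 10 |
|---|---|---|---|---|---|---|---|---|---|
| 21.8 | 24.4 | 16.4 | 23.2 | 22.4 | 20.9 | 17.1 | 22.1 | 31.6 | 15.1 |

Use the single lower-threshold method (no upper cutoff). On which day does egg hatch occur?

day 3

Daily DD above 12.0 °C: 9.8, 12.4, 4.4, 11.2, 10.4, 8.9, 5.1, 10.1, 19.6, 3.1.
Cumulative: 9.8, 22.2, 26.6, 37.8, 48.2, 57.1, 62.2, 72.3, 91.9, 95.0.
The total first reaches 23 DD on day 3.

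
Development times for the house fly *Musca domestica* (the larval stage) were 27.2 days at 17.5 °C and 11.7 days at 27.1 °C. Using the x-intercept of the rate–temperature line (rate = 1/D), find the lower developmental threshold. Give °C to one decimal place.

Equal thermal constants: D₁(T₁ − T_b) = D₂(T₂ − T_b).
27.2·(17.5 − T_b) = 11.7·(27.1 − T_b)
T_b = (27.2·17.5 − 11.7·27.1) / (27.2 − 11.7) = 158.93 / 15.5 = 10.254 °C ≈ 10.3 °C.

10.3 °C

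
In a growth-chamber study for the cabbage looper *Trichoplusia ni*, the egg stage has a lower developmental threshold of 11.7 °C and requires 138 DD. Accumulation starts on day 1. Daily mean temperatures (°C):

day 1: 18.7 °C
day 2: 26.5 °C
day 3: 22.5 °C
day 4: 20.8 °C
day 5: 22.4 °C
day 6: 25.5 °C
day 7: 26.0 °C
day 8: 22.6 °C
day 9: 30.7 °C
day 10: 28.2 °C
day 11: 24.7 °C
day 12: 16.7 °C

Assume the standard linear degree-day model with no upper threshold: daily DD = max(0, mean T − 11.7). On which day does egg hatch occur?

day 11

Daily DD above 11.7 °C: 7.0, 14.8, 10.8, 9.1, 10.7, 13.8, 14.3, 10.9, 19.0, 16.5, 13.0, 5.0.
Cumulative: 7.0, 21.8, 32.6, 41.7, 52.4, 66.2, 80.5, 91.4, 110.4, 126.9, 139.9, 144.9.
The total first reaches 138 DD on day 11.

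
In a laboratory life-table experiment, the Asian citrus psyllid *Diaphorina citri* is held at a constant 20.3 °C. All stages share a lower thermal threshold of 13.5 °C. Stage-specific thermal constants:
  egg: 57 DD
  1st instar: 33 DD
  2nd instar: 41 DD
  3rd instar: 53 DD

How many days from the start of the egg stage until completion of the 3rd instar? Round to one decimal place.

Daily accumulation at 20.3 °C = 20.3 − 13.5 = 6.8 DD/day.
Total K = 57 + 33 + 41 + 53 = 184 DD.
Total duration = 184 / 6.8 = 27.059 ≈ 27.1 days.

27.1 days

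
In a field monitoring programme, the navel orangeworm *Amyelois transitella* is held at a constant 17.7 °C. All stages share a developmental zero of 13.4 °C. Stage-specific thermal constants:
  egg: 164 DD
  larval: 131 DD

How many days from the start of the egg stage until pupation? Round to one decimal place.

68.6 days

Daily accumulation at 17.7 °C = 17.7 − 13.4 = 4.3 DD/day.
Total K = 164 + 131 = 295 DD.
Total duration = 295 / 4.3 = 68.605 ≈ 68.6 days.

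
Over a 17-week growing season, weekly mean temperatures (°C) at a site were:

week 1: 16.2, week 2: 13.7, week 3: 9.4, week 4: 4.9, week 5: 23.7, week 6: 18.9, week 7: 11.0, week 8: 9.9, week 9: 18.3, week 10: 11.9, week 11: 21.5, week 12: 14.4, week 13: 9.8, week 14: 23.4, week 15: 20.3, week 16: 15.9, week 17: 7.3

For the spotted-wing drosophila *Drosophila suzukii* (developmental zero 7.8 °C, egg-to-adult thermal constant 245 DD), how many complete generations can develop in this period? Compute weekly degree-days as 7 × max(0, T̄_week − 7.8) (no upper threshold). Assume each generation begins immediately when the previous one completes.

Weekly DD (7 × max(0, T̄ − 7.8)): 58.8, 41.3, 11.2, 0.0, 111.3, 77.7, 22.4, 14.7, 73.5, 28.7, 95.9, 46.2, 14.0, 109.2, 87.5, 56.7, 0.0.
Season total = 849.1 DD.
Complete generations = ⌊849.1 / 245⌋ = 3.

3 generations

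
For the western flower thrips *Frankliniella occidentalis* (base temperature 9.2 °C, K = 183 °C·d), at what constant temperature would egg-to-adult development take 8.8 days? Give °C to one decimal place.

Required daily accumulation = 183 / 8.8 = 20.795 DD/day.
T = T_base + 20.795 = 9.2 + 20.795 = 29.995 ≈ 30.0 °C.

30.0 °C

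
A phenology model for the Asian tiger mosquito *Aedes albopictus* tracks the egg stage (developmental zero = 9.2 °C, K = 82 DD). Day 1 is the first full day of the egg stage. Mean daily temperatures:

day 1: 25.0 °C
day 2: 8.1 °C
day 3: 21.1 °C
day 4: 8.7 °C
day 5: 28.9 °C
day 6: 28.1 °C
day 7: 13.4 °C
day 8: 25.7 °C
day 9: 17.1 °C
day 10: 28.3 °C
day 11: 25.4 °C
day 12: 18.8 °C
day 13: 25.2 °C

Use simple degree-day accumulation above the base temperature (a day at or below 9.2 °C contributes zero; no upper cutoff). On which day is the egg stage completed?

day 8

Daily DD above 9.2 °C: 15.8, 0.0, 11.9, 0.0, 19.7, 18.9, 4.2, 16.5, 7.9, 19.1, 16.2, 9.6, 16.0.
Cumulative: 15.8, 15.8, 27.7, 27.7, 47.4, 66.3, 70.5, 87.0, 94.9, 114.0, 130.2, 139.8, 155.8.
The total first reaches 82 DD on day 8.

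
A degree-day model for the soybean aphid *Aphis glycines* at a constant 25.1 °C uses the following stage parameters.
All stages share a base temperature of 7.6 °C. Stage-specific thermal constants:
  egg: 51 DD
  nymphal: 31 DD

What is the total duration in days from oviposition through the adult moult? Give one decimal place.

4.7 days

Daily accumulation at 25.1 °C = 25.1 − 7.6 = 17.5 DD/day.
Total K = 51 + 31 = 82 DD.
Total duration = 82 / 17.5 = 4.686 ≈ 4.7 days.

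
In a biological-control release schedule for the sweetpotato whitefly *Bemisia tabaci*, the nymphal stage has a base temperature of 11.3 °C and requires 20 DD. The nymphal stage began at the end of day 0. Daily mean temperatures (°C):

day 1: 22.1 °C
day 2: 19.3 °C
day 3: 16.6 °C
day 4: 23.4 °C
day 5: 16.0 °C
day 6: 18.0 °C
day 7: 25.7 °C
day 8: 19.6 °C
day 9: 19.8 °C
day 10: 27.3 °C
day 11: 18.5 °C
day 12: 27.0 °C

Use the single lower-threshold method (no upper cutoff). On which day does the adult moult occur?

Daily DD above 11.3 °C: 10.8, 8.0, 5.3, 12.1, 4.7, 6.7, 14.4, 8.3, 8.5, 16.0, 7.2, 15.7.
Cumulative: 10.8, 18.8, 24.1, 36.2, 40.9, 47.6, 62.0, 70.3, 78.8, 94.8, 102.0, 117.7.
The total first reaches 20 DD on day 3.

day 3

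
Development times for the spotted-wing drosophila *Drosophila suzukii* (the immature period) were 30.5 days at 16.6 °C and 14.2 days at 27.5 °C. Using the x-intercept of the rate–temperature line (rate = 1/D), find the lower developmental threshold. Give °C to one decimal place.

7.1 °C

Under the model K = D·(T − T_b), so D₁·(T₁ − T_b) = D₂·(T₂ − T_b).
30.5·(16.6 − T_b) = 14.2·(27.5 − T_b)
T_b = (30.5·16.6 − 14.2·27.5) / (30.5 − 14.2) = 115.80 / 16.3 = 7.104 °C ≈ 7.1 °C.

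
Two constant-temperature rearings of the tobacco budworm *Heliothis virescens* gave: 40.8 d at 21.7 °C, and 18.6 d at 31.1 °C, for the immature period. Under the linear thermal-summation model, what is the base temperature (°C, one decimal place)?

13.8 °C

Equal thermal constants: D₁(T₁ − T_b) = D₂(T₂ − T_b).
40.8·(21.7 − T_b) = 18.6·(31.1 − T_b)
T_b = (40.8·21.7 − 18.6·31.1) / (40.8 − 18.6) = 306.90 / 22.2 = 13.824 °C ≈ 13.8 °C.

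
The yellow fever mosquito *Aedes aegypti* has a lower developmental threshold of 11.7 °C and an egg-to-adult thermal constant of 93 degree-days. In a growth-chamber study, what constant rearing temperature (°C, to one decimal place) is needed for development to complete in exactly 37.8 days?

14.2 °C

Required daily accumulation = 93 / 37.8 = 2.460 DD/day.
T = T_base + 2.460 = 11.7 + 2.460 = 14.160 ≈ 14.2 °C.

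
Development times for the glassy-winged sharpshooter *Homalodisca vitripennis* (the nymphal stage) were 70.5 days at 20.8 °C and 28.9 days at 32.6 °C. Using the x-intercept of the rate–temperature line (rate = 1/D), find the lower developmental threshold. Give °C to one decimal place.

12.6 °C

Linear rate model ⇒ the product D·(T − T_b) is constant across temperatures.
70.5·(20.8 − T_b) = 28.9·(32.6 − T_b)
T_b = (70.5·20.8 − 28.9·32.6) / (70.5 − 28.9) = 524.26 / 41.6 = 12.602 °C ≈ 12.6 °C.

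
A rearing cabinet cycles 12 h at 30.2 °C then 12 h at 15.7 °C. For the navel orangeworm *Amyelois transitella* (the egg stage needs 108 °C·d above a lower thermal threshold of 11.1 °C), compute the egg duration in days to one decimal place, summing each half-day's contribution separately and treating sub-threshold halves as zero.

Day half: max(0, 30.2 − 11.1) × 0.5 = 19.1 × 0.5 = 9.55 DD.
Night half: max(0, 15.7 − 11.1) × 0.5 = 4.6 × 0.5 = 2.30 DD.
Per 24 h: 11.85 DD/day.
Duration = 108 / 11.85 = 9.114 ≈ 9.1 days.

9.1 days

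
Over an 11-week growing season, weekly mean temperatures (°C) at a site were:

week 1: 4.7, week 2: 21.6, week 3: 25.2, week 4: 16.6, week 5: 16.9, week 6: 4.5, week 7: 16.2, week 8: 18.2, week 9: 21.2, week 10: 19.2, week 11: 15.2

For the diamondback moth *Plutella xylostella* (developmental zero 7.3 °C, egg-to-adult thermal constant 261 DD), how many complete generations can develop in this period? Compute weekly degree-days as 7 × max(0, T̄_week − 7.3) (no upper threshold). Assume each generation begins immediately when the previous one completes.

Weekly DD (7 × max(0, T̄ − 7.3)): 0.0, 100.1, 125.3, 65.1, 67.2, 0.0, 62.3, 76.3, 97.3, 83.3, 55.3.
Season total = 732.2 DD.
Complete generations = ⌊732.2 / 261⌋ = 2.

2 generations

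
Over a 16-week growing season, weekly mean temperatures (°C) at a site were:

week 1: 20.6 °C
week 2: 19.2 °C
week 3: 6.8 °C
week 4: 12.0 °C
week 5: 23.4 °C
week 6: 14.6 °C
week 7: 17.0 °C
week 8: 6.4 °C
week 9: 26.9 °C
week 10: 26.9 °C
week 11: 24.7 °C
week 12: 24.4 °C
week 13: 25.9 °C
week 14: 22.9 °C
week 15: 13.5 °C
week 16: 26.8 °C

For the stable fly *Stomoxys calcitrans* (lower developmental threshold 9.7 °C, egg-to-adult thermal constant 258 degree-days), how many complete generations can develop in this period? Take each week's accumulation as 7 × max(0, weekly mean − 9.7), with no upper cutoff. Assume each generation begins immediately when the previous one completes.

4 generations

Weekly DD (7 × max(0, T̄ − 9.7)): 76.3, 66.5, 0.0, 16.1, 95.9, 34.3, 51.1, 0.0, 120.4, 120.4, 105.0, 102.9, 113.4, 92.4, 26.6, 119.7.
Season total = 1141.0 DD.
Complete generations = ⌊1141.0 / 258⌋ = 4.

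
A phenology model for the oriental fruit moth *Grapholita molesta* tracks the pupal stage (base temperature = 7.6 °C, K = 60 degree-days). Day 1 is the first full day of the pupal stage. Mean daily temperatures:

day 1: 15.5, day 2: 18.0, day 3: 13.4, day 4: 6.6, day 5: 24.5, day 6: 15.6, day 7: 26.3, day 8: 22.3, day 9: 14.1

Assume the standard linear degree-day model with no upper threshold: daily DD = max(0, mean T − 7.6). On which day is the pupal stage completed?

Daily DD above 7.6 °C: 7.9, 10.4, 5.8, 0.0, 16.9, 8.0, 18.7, 14.7, 6.5.
Cumulative: 7.9, 18.3, 24.1, 24.1, 41.0, 49.0, 67.7, 82.4, 88.9.
The total first reaches 60 DD on day 7.

day 7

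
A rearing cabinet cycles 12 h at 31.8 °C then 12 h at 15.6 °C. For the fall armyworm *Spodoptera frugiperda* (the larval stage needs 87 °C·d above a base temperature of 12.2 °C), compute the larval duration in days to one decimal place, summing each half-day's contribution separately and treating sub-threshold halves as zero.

7.6 days

Day half: max(0, 31.8 − 12.2) × 0.5 = 19.6 × 0.5 = 9.80 DD.
Night half: max(0, 15.6 − 12.2) × 0.5 = 3.4 × 0.5 = 1.70 DD.
Per 24 h: 11.50 DD/day.
Duration = 87 / 11.50 = 7.565 ≈ 7.6 days.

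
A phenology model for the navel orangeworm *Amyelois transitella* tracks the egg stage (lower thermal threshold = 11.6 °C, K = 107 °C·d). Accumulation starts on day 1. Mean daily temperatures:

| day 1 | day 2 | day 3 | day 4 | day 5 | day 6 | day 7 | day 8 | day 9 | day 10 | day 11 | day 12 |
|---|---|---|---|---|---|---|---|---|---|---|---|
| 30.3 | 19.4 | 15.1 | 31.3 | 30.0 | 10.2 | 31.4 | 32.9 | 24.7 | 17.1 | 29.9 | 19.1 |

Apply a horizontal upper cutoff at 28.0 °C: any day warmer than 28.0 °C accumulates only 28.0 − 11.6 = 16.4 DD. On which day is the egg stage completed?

day 10

Daily DD above 11.6 °C (capped at 16.4): 16.4, 7.8, 3.5, 16.4, 16.4, 0.0, 16.4, 16.4, 13.1, 5.5, 16.4, 7.5.
Cumulative: 16.4, 24.2, 27.7, 44.1, 60.5, 60.5, 76.9, 93.3, 106.4, 111.9, 128.3, 135.8.
The total first reaches 107 DD on day 10.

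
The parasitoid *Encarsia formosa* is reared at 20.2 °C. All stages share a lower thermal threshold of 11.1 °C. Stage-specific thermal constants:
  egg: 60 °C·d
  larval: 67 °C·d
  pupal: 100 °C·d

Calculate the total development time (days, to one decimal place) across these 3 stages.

24.9 days

Daily accumulation at 20.2 °C = 20.2 − 11.1 = 9.1 DD/day.
Total K = 60 + 67 + 100 = 227 DD.
Total duration = 227 / 9.1 = 24.945 ≈ 24.9 days.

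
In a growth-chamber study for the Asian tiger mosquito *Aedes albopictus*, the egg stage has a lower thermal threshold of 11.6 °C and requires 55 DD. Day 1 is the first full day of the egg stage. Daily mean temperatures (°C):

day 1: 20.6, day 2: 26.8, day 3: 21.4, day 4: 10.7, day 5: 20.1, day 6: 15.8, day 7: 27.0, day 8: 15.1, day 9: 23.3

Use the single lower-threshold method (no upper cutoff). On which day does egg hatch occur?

Daily DD above 11.6 °C: 9.0, 15.2, 9.8, 0.0, 8.5, 4.2, 15.4, 3.5, 11.7.
Cumulative: 9.0, 24.2, 34.0, 34.0, 42.5, 46.7, 62.1, 65.6, 77.3.
The total first reaches 55 DD on day 7.

day 7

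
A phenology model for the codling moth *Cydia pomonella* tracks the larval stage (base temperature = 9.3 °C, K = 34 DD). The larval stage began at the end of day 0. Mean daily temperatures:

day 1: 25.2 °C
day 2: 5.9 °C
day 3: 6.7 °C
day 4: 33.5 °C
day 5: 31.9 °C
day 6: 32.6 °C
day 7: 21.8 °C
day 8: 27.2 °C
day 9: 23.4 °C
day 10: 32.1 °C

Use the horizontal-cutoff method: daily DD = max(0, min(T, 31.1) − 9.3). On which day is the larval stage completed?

Daily DD above 9.3 °C (capped at 21.8): 15.9, 0.0, 0.0, 21.8, 21.8, 21.8, 12.5, 17.9, 14.1, 21.8.
Cumulative: 15.9, 15.9, 15.9, 37.7, 59.5, 81.3, 93.8, 111.7, 125.8, 147.6.
The total first reaches 34 DD on day 4.

day 4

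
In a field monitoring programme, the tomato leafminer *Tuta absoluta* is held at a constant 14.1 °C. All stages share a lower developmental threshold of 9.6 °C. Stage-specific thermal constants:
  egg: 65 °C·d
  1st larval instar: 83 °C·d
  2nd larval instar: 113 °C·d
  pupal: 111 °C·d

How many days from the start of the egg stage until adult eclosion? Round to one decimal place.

Daily accumulation at 14.1 °C = 14.1 − 9.6 = 4.5 DD/day.
Total K = 65 + 83 + 113 + 111 = 372 DD.
Total duration = 372 / 4.5 = 82.667 ≈ 82.7 days.

82.7 days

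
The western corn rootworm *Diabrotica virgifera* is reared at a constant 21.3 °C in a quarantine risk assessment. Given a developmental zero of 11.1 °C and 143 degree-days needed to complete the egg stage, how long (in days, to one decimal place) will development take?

14.0 days

Daily accumulation = 21.3 − 11.1 = 10.2 DD/day.
Duration = 143 / 10.2 = 14.020 ≈ 14.0 days.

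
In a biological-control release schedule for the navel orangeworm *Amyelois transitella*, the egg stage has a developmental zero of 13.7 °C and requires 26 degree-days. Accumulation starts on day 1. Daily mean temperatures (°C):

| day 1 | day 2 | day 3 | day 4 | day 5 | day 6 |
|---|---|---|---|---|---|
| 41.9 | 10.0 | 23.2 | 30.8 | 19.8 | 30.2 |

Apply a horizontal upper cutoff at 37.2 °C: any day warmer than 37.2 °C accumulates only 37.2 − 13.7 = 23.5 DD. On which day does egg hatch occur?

Daily DD above 13.7 °C (capped at 23.5): 23.5, 0.0, 9.5, 17.1, 6.1, 16.5.
Cumulative: 23.5, 23.5, 33.0, 50.1, 56.2, 72.7.
The total first reaches 26 DD on day 3.

day 3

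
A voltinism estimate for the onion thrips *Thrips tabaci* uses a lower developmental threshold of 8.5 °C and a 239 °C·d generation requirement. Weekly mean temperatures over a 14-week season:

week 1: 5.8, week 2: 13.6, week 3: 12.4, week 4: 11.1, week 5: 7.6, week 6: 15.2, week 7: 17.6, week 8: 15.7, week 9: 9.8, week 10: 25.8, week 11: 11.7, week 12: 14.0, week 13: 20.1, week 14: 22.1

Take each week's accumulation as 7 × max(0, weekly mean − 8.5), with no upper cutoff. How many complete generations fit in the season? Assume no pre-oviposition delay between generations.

2 generations

Weekly DD (7 × max(0, T̄ − 8.5)): 0.0, 35.7, 27.3, 18.2, 0.0, 46.9, 63.7, 50.4, 9.1, 121.1, 22.4, 38.5, 81.2, 95.2.
Season total = 609.7 DD.
Complete generations = ⌊609.7 / 239⌋ = 2.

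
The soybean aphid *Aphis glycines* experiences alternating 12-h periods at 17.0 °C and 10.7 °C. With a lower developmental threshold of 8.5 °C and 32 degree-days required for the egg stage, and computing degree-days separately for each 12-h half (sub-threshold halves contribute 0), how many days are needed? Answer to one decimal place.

Day half: max(0, 17.0 − 8.5) × 0.5 = 8.5 × 0.5 = 4.25 DD.
Night half: max(0, 10.7 − 8.5) × 0.5 = 2.2 × 0.5 = 1.10 DD.
Per 24 h: 5.35 DD/day.
Duration = 32 / 5.35 = 5.981 ≈ 6.0 days.

6.0 days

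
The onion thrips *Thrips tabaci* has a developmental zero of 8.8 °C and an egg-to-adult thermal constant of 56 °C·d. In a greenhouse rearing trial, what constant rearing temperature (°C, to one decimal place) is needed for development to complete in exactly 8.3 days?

Required daily accumulation = 56 / 8.3 = 6.747 DD/day.
T = T_base + 6.747 = 8.8 + 6.747 = 15.547 ≈ 15.5 °C.

15.5 °C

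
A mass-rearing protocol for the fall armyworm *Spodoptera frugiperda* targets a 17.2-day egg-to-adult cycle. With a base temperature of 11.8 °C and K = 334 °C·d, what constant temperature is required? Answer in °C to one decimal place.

31.2 °C

Required daily accumulation = 334 / 17.2 = 19.419 DD/day.
T = T_base + 19.419 = 11.8 + 19.419 = 31.219 ≈ 31.2 °C.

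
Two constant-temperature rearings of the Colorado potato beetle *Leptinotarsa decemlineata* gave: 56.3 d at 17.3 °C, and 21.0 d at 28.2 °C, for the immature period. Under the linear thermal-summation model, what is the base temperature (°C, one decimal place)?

Linear rate model ⇒ the product D·(T − T_b) is constant across temperatures.
56.3·(17.3 − T_b) = 21.0·(28.2 − T_b)
T_b = (56.3·17.3 − 21.0·28.2) / (56.3 − 21.0) = 381.79 / 35.3 = 10.816 °C ≈ 10.8 °C.

10.8 °C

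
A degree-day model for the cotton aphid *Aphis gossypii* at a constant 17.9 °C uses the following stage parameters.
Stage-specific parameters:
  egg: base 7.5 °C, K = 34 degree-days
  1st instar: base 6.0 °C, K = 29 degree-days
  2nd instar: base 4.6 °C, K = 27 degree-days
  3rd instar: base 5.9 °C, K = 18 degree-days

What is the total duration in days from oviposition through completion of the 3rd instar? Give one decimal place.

9.2 days

egg: 34 / (17.9 − 7.5) = 34 / 10.4 = 3.269 d.
1st instar: 29 / (17.9 − 6.0) = 29 / 11.9 = 2.437 d.
2nd instar: 27 / (17.9 − 4.6) = 27 / 13.3 = 2.030 d.
3rd instar: 18 / (17.9 − 5.9) = 18 / 12.0 = 1.500 d.
Sum = 9.236 ≈ 9.2 days.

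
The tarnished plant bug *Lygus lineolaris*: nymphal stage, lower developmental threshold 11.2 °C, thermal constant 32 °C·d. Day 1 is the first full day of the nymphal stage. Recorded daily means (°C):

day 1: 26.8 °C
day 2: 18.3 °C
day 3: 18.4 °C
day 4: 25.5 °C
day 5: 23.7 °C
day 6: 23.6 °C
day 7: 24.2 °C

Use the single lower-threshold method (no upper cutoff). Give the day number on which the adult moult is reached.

Daily DD above 11.2 °C: 15.6, 7.1, 7.2, 14.3, 12.5, 12.4, 13.0.
Cumulative: 15.6, 22.7, 29.9, 44.2, 56.7, 69.1, 82.1.
The total first reaches 32 DD on day 4.

day 4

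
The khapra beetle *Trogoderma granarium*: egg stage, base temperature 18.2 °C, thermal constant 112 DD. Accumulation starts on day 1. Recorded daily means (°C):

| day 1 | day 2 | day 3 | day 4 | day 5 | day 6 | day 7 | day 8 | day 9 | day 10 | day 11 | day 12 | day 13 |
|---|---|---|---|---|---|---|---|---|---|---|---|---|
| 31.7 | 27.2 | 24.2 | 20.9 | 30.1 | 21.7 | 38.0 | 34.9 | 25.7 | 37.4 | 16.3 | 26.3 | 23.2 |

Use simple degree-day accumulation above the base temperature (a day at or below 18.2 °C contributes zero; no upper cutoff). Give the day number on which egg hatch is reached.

Daily DD above 18.2 °C: 13.5, 9.0, 6.0, 2.7, 11.9, 3.5, 19.8, 16.7, 7.5, 19.2, 0.0, 8.1, 5.0.
Cumulative: 13.5, 22.5, 28.5, 31.2, 43.1, 46.6, 66.4, 83.1, 90.6, 109.8, 109.8, 117.9, 122.9.
The total first reaches 112 DD on day 12.

day 12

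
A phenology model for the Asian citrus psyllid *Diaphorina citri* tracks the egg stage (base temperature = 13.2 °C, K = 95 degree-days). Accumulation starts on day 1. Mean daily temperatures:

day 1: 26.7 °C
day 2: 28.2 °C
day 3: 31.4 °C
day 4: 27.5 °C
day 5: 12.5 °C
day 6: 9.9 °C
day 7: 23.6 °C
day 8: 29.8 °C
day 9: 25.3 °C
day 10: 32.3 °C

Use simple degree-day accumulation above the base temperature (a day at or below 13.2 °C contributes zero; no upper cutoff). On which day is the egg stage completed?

Daily DD above 13.2 °C: 13.5, 15.0, 18.2, 14.3, 0.0, 0.0, 10.4, 16.6, 12.1, 19.1.
Cumulative: 13.5, 28.5, 46.7, 61.0, 61.0, 61.0, 71.4, 88.0, 100.1, 119.2.
The total first reaches 95 DD on day 9.

day 9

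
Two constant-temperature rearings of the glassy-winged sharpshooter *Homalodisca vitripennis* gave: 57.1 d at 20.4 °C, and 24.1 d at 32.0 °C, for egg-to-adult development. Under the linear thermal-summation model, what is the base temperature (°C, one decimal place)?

11.9 °C

Equal thermal constants: D₁(T₁ − T_b) = D₂(T₂ − T_b).
57.1·(20.4 − T_b) = 24.1·(32.0 − T_b)
T_b = (57.1·20.4 − 24.1·32.0) / (57.1 − 24.1) = 393.64 / 33.0 = 11.928 °C ≈ 11.9 °C.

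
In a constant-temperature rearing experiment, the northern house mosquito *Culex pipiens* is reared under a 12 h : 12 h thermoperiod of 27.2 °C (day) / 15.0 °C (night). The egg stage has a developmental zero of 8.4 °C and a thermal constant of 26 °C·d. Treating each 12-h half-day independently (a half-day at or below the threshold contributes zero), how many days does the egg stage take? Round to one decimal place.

Day half: max(0, 27.2 − 8.4) × 0.5 = 18.8 × 0.5 = 9.40 DD.
Night half: max(0, 15.0 − 8.4) × 0.5 = 6.6 × 0.5 = 3.30 DD.
Per 24 h: 12.70 DD/day.
Duration = 26 / 12.70 = 2.047 ≈ 2.0 days.

2.0 days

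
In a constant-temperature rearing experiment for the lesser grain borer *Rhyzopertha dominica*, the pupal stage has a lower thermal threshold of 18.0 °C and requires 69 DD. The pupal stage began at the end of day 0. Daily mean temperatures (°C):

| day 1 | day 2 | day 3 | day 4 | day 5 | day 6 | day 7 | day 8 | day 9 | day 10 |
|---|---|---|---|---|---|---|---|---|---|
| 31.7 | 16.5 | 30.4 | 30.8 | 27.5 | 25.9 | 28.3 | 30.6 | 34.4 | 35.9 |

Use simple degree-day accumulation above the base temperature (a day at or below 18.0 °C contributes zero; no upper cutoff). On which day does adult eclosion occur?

Daily DD above 18.0 °C: 13.7, 0.0, 12.4, 12.8, 9.5, 7.9, 10.3, 12.6, 16.4, 17.9.
Cumulative: 13.7, 13.7, 26.1, 38.9, 48.4, 56.3, 66.6, 79.2, 95.6, 113.5.
The total first reaches 69 DD on day 8.

day 8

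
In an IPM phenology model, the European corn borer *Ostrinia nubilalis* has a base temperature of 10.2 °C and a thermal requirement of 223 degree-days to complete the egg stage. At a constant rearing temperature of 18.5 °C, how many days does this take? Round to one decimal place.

26.9 days

Daily accumulation = 18.5 − 10.2 = 8.3 DD/day.
Duration = 223 / 8.3 = 26.867 ≈ 26.9 days.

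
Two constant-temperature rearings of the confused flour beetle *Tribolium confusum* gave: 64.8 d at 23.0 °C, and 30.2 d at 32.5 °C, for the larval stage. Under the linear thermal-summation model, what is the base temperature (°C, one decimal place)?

14.7 °C

Under the model K = D·(T − T_b), so D₁·(T₁ − T_b) = D₂·(T₂ − T_b).
64.8·(23.0 − T_b) = 30.2·(32.5 − T_b)
T_b = (64.8·23.0 − 30.2·32.5) / (64.8 − 30.2) = 508.90 / 34.6 = 14.708 °C ≈ 14.7 °C.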